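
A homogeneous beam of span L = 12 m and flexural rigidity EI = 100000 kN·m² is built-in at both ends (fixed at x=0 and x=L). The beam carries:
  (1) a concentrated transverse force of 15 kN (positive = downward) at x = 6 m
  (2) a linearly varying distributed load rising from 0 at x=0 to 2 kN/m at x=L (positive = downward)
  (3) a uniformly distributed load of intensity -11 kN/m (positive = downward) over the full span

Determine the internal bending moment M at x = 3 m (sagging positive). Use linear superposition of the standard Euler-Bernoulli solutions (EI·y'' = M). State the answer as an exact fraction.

M(3) = -321/20 kN·m

Load 1 — point force P=15 kN at a=6 m (b=L-a=6):
  M_1 = Pb²(3a+b)x/L³ - Pab²/L²  [x≤a] = 15·6²·(3·6+6)·3/12³ - 15·6·6²/12² = 0 kN·m
Load 2 — triangular load w₀=2 kN/m (0→w₀ over full span):
  M_2 = 3w₀Lx/20 - w₀L²/30 - w₀x³/(6L) = 3·2·12·3/20 - 2·12²/30 - 2·3³/(6·12) = 9/20 kN·m
Load 3 — uniform load w=-11 kN/m over full span:
  M_3 = wLx/2 - wL²/12 - wx²/2 = (-11)·12·3/2 - (-11)·12²/12 - (-11)·3²/2 = -33/2 kN·m
Superposition: M = Σ M_i = -321/20 kN·m ≈ -16.050000 kN·m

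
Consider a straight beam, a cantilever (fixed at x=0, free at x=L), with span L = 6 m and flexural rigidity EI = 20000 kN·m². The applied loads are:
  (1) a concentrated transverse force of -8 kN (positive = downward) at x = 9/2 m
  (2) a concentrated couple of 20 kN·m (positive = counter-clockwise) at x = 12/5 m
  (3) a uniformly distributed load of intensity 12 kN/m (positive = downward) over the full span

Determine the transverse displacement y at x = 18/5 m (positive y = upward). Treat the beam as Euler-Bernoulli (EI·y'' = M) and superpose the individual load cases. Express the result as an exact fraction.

Load 1 — point force P=-8 kN at a=9/2 m (b=L-a=3/2):
  y_1 = -Px²(3a-x)/(6EI)  [x≤a] = -(-8)·(18/5)²·(3·(9/2)-(18/5))/(6·20000) = 2673/312500 m
Load 2 — applied couple M₀=20 kN·m at a=12/5 m (b=L-a=18/5):
  y_2 = M₀a(2x-a)/(2EI)  [x>a] = 20·(12/5)·(2·(18/5)-(12/5))/(2·20000) = 18/3125 m
Load 3 — uniform load w=12 kN/m over full span:
  y_3 = -wx²(x²-4Lx+6L²)/(24EI) = -12·(18/5)²·((18/5)²-4·6·(18/5)+6·6²)/(24·20000) = -72171/1562500 m
Superposition: y = Σ y_i = -24903/781250 m ≈ -0.031876 m

y(18/5) = -24903/781250 m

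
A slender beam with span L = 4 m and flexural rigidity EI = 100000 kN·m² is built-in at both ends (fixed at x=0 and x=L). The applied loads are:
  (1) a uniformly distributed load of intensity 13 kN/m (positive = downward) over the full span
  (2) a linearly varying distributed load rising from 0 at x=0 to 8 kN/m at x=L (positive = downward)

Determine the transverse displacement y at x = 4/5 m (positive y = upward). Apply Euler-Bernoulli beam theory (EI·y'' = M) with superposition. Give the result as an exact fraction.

y(4/5) = -6608/146484375 m

Load 1 — uniform load w=13 kN/m over full span:
  y_1 = -wx²(L-x)²/(24EI) = -13·(4/5)²·(4-(4/5))²/(24·100000) = -208/5859375 m
Load 2 — triangular load w₀=8 kN/m (0→w₀ over full span):
  y_2 = -w₀x²(L-x)²(x+2L)/(120LEI) = -8·(4/5)²·(4-(4/5))²·((4/5)+2·4)/(120·4·100000) = -1408/146484375 m
Superposition: y = Σ y_i = -6608/146484375 m ≈ -0.000045 m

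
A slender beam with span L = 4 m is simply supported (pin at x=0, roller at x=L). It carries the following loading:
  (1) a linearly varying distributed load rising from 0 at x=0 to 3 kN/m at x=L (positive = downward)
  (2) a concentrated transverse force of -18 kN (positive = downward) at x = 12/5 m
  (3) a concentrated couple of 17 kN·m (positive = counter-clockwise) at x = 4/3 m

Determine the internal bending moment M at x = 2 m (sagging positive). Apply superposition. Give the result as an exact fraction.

M(2) = -199/10 kN·m

Load 1 — triangular load w₀=3 kN/m (0→w₀ over full span):
  M_1 = w₀Lx/6 - w₀x³/(6L) = 3·4·2/6 - 3·2³/(6·4) = 3 kN·m
Load 2 — point force P=-18 kN at a=12/5 m (b=L-a=8/5):
  M_2 = Pbx/L  [x≤a] = (-18)·(8/5)·2/4 = -72/5 kN·m
Load 3 — applied couple M₀=17 kN·m at a=4/3 m (b=L-a=8/3):
  M_3 = M₀x/L - M₀  [x>a] = 17·2/4 - 17 = -17/2 kN·m
Superposition: M = Σ M_i = -199/10 kN·m ≈ -19.900000 kN·m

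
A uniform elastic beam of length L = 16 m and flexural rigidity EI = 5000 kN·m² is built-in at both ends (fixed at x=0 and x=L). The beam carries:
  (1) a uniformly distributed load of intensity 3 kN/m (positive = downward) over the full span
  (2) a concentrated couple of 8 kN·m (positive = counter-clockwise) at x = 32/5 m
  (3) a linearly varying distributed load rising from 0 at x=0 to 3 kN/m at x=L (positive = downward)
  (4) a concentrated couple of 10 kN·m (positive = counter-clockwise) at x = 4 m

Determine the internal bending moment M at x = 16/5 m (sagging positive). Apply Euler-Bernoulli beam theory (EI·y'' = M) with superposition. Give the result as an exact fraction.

Load 1 — uniform load w=3 kN/m over full span:
  M_1 = wLx/2 - wL²/12 - wx²/2 = 3·16·(16/5)/2 - 3·16²/12 - 3·(16/5)²/2 = -64/25 kN·m
Load 2 — applied couple M₀=8 kN·m at a=32/5 m (b=L-a=48/5):
  M_2 = R_Ax - M_A  [x≤a] with R_A=18/25, M_A=24/25 = (18/25)·(16/5) - (24/25) = 168/125 kN·m
Load 3 — triangular load w₀=3 kN/m (0→w₀ over full span):
  M_3 = 3w₀Lx/20 - w₀L²/30 - w₀x³/(6L) = 3·3·16·(16/5)/20 - 3·16²/30 - 3·(16/5)³/(6·16) = -448/125 kN·m
Load 4 — applied couple M₀=10 kN·m at a=4 m (b=L-a=12):
  M_4 = R_Ax - M_A  [x≤a] with R_A=45/64, M_A=-15/8 = (45/64)·(16/5) - (-15/8) = 33/8 kN·m
Superposition: M = Σ M_i = -27/40 kN·m ≈ -0.675000 kN·m

M(16/5) = -27/40 kN·m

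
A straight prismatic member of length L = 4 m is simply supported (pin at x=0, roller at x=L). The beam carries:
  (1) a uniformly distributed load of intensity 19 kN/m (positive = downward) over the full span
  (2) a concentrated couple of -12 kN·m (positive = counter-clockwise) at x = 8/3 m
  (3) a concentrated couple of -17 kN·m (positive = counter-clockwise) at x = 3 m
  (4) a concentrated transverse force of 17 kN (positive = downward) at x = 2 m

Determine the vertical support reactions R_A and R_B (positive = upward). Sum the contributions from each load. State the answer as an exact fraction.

Load 1 — uniform load w=19 kN/m over full span:
  R_A = wL/2 = 19·4/2 = 38 kN
  R_B = wL/2 = 19·4/2 = 38 kN
Load 2 — applied couple M₀=-12 kN·m at a=8/3 m (b=L-a=4/3):
  R_A = M₀/L = (-12)/4 = -3 kN
  R_B = -M₀/L = -(-12)/4 = 3 kN
Load 3 — applied couple M₀=-17 kN·m at a=3 m (b=L-a=1):
  R_A = M₀/L = (-17)/4 = -17/4 kN
  R_B = -M₀/L = -(-17)/4 = 17/4 kN
Load 4 — point force P=17 kN at a=2 m (b=L-a=2):
  R_A = Pb/L = 17·2/4 = 17/2 kN
  R_B = Pa/L = 17·2/4 = 17/2 kN
Superposition: R_A = 157/4 kN, R_B = 215/4 kN

R_A = 157/4 kN, R_B = 215/4 kN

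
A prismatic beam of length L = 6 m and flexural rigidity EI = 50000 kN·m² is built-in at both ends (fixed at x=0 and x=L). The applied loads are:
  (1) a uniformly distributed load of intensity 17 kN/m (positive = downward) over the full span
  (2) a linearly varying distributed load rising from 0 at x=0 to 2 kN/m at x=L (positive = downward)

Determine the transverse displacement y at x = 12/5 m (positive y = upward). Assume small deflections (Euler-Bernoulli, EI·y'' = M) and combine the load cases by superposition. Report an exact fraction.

Load 1 — uniform load w=17 kN/m over full span:
  y_1 = -wx²(L-x)²/(24EI) = -17·(12/5)²·(6-(12/5))²/(24·50000) = -4131/3906250 m
Load 2 — triangular load w₀=2 kN/m (0→w₀ over full span):
  y_2 = -w₀x²(L-x)²(x+2L)/(120LEI) = -2·(12/5)²·(6-(12/5))²·((12/5)+2·6)/(120·6·50000) = -2916/48828125 m
Superposition: y = Σ y_i = -109107/97656250 m ≈ -0.001117 m

y(12/5) = -109107/97656250 m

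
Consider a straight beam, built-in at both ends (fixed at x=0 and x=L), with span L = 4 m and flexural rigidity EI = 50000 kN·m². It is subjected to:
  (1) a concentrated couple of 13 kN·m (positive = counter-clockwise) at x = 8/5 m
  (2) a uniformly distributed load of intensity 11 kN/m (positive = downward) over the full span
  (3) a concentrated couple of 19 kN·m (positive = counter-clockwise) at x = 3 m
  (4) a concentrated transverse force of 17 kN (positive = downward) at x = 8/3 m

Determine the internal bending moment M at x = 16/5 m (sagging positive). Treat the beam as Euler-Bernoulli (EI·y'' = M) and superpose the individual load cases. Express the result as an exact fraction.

Load 1 — applied couple M₀=13 kN·m at a=8/5 m (b=L-a=12/5):
  M_1 = R_Ax - M_A - M₀  [x>a] with R_A=117/25, M_A=39/25 = (117/25)·(16/5) - (39/25) - 13 = 52/125 kN·m
Load 2 — uniform load w=11 kN/m over full span:
  M_2 = wLx/2 - wL²/12 - wx²/2 = 11·4·(16/5)/2 - 11·4²/12 - 11·(16/5)²/2 = -44/75 kN·m
Load 3 — applied couple M₀=19 kN·m at a=3 m (b=L-a=1):
  M_3 = R_Ax - M_A - M₀  [x>a] with R_A=171/32, M_A=95/16 = (171/32)·(16/5) - (95/16) - 19 = -627/80 kN·m
Load 4 — point force P=17 kN at a=8/3 m (b=L-a=4/3):
  M_4 = Pa²(a+3b)(L-x)/L³ - Pa²b/L²  [x>a] = 17·(8/3)²·((8/3)+3·(4/3))·(4-(16/5))/4³ - 17·(8/3)²·(4/3)/4² = 0 kN·m
Superposition: M = Σ M_i = -48049/6000 kN·m ≈ -8.008167 kN·m

M(16/5) = -48049/6000 kN·m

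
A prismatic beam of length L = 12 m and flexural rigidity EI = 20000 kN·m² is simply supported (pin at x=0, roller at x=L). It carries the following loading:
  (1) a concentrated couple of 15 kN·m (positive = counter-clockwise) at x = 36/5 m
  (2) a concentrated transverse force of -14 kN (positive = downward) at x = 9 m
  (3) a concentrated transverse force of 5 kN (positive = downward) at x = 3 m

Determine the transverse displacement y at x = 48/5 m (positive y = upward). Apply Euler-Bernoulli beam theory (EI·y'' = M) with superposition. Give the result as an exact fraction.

Load 1 — applied couple M₀=15 kN·m at a=36/5 m (b=L-a=24/5):
  y_1 = (M₀x³/(6L)-M₀(x-a)²/2+C₁x)/EI  [x>a] with C₁=M₀(3b²-L²)/(6L)=-78/5 = (15·(48/5)³/(6·12)-15·((48/5)-(36/5))²/2+(-78/5)·(48/5))/20000 = -27/62500 m
Load 2 — point force P=-14 kN at a=9 m (b=L-a=3):
  y_2 = -Pa(L-x)(2Lx-a²-x²)/(6LEI)  [x>a] = -(-14)·9·(12-(48/5))·(2·12·(48/5)-9²-(48/5)²)/(6·12·20000) = 30051/2500000 m
Load 3 — point force P=5 kN at a=3 m (b=L-a=9):
  y_3 = -Pa(L-x)(2Lx-a²-x²)/(6LEI)  [x>a] = -5·3·(12-(48/5))·(2·12·(48/5)-3²-(48/5)²)/(6·12·20000) = -3231/1000000 m
Superposition: y = Σ y_i = 41787/5000000 m ≈ 0.008357 m

y(48/5) = 41787/5000000 m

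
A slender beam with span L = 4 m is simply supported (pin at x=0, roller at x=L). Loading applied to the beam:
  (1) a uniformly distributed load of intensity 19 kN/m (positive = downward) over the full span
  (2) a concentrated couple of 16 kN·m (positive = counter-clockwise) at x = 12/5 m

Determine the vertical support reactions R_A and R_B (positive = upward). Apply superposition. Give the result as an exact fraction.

R_A = 42 kN, R_B = 34 kN

Load 1 — uniform load w=19 kN/m over full span:
  R_A = wL/2 = 19·4/2 = 38 kN
  R_B = wL/2 = 19·4/2 = 38 kN
Load 2 — applied couple M₀=16 kN·m at a=12/5 m (b=L-a=8/5):
  R_A = M₀/L = 16/4 = 4 kN
  R_B = -M₀/L = -16/4 = -4 kN
Superposition: R_A = 42 kN, R_B = 34 kN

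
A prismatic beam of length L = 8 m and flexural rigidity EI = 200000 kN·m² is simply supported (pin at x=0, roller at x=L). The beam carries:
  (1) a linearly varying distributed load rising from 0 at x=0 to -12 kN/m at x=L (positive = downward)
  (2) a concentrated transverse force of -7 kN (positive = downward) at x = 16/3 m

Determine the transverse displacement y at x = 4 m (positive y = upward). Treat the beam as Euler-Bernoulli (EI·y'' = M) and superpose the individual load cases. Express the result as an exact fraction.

y(4) = 971/506250 m

Load 1 — triangular load w₀=-12 kN/m (0→w₀ over full span):
  y_1 = -w₀x(7L⁴-10L²x²+3x⁴)/(360LEI) = -(-12)·4·(7·8⁴-10·8²·4²+3·4⁴)/(360·8·200000) = 1/625 m
Load 2 — point force P=-7 kN at a=16/3 m (b=L-a=8/3):
  y_2 = -Pbx(L²-b²-x²)/(6LEI)  [x≤a] = -(-7)·(8/3)·4·(8²-(8/3)²-4²)/(6·8·200000) = 161/506250 m
Superposition: y = Σ y_i = 971/506250 m ≈ 0.001918 m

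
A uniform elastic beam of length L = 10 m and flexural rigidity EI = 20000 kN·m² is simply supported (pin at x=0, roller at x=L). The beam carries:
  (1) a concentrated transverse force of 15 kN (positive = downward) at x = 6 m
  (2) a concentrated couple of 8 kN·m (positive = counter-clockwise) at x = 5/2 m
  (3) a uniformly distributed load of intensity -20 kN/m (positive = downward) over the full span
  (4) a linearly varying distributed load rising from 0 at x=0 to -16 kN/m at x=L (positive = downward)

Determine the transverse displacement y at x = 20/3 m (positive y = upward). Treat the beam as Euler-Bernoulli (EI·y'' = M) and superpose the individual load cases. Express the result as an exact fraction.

Load 1 — point force P=15 kN at a=6 m (b=L-a=4):
  y_1 = -Pa(L-x)(2Lx-a²-x²)/(6LEI)  [x>a] = -15·6·(10-(20/3))·(2·10·(20/3)-6²-(20/3)²)/(6·10·20000) = -119/9000 m
Load 2 — applied couple M₀=8 kN·m at a=5/2 m (b=L-a=15/2):
  y_2 = (M₀x³/(6L)-M₀(x-a)²/2+C₁x)/EI  [x>a] with C₁=M₀(3b²-L²)/(6L)=55/6 = (8·(20/3)³/(6·10)-8·((20/3)-(5/2))²/2+(55/6)·(20/3))/20000 = 101/64800 m
Load 3 — uniform load w=-20 kN/m over full span:
  y_3 = -wx(L³-2Lx²+x³)/(24EI) = -(-20)·(20/3)·(10³-2·10·(20/3)²+(20/3)³)/(24·20000) = 55/486 m
Load 4 — triangular load w₀=-16 kN/m (0→w₀ over full span):
  y_4 = -w₀x(7L⁴-10L²x²+3x⁴)/(360LEI) = -(-16)·(20/3)·(7·10⁴-10·10²·(20/3)²+3·(20/3)⁴)/(360·10·20000) = 34/729 m
Superposition: y = Σ y_i = 431989/2916000 m ≈ 0.148144 m

y(20/3) = 431989/2916000 m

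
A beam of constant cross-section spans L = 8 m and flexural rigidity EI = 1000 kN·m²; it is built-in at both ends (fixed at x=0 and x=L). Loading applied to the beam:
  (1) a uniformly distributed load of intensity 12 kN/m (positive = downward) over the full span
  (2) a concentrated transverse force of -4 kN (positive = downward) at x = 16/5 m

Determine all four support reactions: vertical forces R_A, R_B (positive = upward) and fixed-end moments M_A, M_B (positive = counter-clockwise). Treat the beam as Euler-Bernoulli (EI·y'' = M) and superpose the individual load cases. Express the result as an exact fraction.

Load 1 — uniform load w=12 kN/m over full span:
  R_A = wL/2 = 12·8/2 = 48 kN
  M_A = wL²/12 = 12·8²/12 = 64 kN·m
  R_B = wL/2 = 12·8/2 = 48 kN
  M_B = -wL²/12 = -12·8²/12 = -64 kN·m
Load 2 — point force P=-4 kN at a=16/5 m (b=L-a=24/5):
  R_A = Pb²(3a+b)/L³ = (-4)·(24/5)²·(3·(16/5)+(24/5))/8³ = -324/125 kN
  M_A = Pab²/L² = (-4)·(16/5)·(24/5)²/8² = -576/125 kN·m
  R_B = Pa²(a+3b)/L³ = (-4)·(16/5)²·((16/5)+3·(24/5))/8³ = -176/125 kN
  M_B = -Pa²b/L² = -(-4)·(16/5)²·(24/5)/8² = 384/125 kN·m
Superposition: R_A = 5676/125 kN, M_A = 7424/125 kN·m, R_B = 5824/125 kN, M_B = -7616/125 kN·m

R_A = 5676/125 kN, M_A = 7424/125 kN·m, R_B = 5824/125 kN, M_B = -7616/125 kN·m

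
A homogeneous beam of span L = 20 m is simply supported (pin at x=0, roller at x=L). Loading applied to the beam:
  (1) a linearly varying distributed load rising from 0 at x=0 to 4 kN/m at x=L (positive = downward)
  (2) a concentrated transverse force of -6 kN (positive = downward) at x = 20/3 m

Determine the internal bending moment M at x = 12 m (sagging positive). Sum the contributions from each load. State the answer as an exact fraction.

Load 1 — triangular load w₀=4 kN/m (0→w₀ over full span):
  M_1 = w₀Lx/6 - w₀x³/(6L) = 4·20·12/6 - 4·12³/(6·20) = 512/5 kN·m
Load 2 — point force P=-6 kN at a=20/3 m (b=L-a=40/3):
  M_2 = Pa(L-x)/L  [x>a] = (-6)·(20/3)·(20-12)/20 = -16 kN·m
Superposition: M = Σ M_i = 432/5 kN·m ≈ 86.400000 kN·m

M(12) = 432/5 kN·m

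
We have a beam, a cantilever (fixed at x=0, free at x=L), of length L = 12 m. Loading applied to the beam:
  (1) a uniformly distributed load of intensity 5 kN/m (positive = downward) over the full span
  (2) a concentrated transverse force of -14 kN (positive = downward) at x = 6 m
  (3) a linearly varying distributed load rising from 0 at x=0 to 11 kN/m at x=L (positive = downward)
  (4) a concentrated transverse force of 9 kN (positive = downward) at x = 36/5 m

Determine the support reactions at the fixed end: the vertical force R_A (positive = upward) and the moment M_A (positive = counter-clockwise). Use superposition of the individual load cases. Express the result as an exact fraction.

R_A = 121 kN, M_A = 4344/5 kN·m

Load 1 — uniform load w=5 kN/m over full span:
  R_A = wL = 5·12 = 60 kN
  M_A = wL²/2 = 5·12²/2 = 360 kN·m
Load 2 — point force P=-14 kN at a=6 m (b=L-a=6):
  R_A = P = (-14) = -14 kN
  M_A = Pa = (-14)·6 = -84 kN·m
Load 3 — triangular load w₀=11 kN/m (0→w₀ over full span):
  R_A = w₀L/2 = 11·12/2 = 66 kN
  M_A = w₀L²/3 = 11·12²/3 = 528 kN·m
Load 4 — point force P=9 kN at a=36/5 m (b=L-a=24/5):
  R_A = P = 9 kN
  M_A = Pa = 9·(36/5) = 324/5 kN·m
Superposition: R_A = 121 kN, M_A = 4344/5 kN·m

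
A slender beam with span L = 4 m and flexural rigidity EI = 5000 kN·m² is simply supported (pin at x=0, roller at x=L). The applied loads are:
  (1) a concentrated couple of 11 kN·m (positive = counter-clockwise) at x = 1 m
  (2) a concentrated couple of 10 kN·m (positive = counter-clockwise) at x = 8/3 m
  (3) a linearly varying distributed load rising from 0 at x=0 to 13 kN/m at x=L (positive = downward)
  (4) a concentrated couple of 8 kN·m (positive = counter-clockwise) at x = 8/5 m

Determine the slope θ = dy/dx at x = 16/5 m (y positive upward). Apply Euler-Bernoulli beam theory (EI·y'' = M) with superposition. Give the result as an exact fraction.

θ(16/5) = 441299/225000000 rad

Load 1 — applied couple M₀=11 kN·m at a=1 m (b=L-a=3):
  θ_1 = (M₀x²/(2L)-M₀(x-a)+C₁)/EI  [x>a] with C₁=M₀(3b²-L²)/(6L)=121/24 = (11·(16/5)²/(2·4)-11·((16/5)-1)+(121/24))/5000 = -3047/3000000 rad
Load 2 — applied couple M₀=10 kN·m at a=8/3 m (b=L-a=4/3):
  θ_2 = (M₀x²/(2L)-M₀(x-a)+C₁)/EI  [x>a] with C₁=M₀(3b²-L²)/(6L)=-40/9 = (10·(16/5)²/(2·4)-10·((16/5)-(8/3))+(-40/9))/5000 = 17/28125 rad
Load 3 — triangular load w₀=13 kN/m (0→w₀ over full span):
  θ_3 = -w₀(7L⁴-30L²x²+15x⁴)/(360LEI) = -13·(7·4⁴-30·4²·(16/5)²+15·(16/5)⁴)/(360·4·5000) = 9841/3515625 rad
Load 4 — applied couple M₀=8 kN·m at a=8/5 m (b=L-a=12/5):
  θ_4 = (M₀x²/(2L)-M₀(x-a)+C₁)/EI  [x>a] with C₁=M₀(3b²-L²)/(6L)=32/75 = (8·(16/5)²/(2·4)-8·((16/5)-(8/5))+(32/75))/5000 = -4/9375 rad
Superposition: θ = Σ θ_i = 441299/225000000 rad ≈ 0.001961 rad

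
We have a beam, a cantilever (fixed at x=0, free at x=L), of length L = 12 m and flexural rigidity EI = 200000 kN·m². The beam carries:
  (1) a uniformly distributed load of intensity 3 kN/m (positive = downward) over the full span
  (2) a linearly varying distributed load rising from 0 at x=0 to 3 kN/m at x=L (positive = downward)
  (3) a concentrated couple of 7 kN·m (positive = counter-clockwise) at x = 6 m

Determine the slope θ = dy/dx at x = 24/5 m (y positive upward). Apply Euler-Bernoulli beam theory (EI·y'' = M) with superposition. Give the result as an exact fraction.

θ(24/5) = -88527/15625000 rad

Load 1 — uniform load w=3 kN/m over full span:
  θ_1 = -wx(x²-3Lx+3L²)/(6EI) = -3·(24/5)·((24/5)²-3·12·(24/5)+3·12²)/(6·200000) = -1323/390625 rad
Load 2 — triangular load w₀=3 kN/m (0→w₀ over full span):
  θ_2 = (w₀Lx²/4-w₀L²x/3-w₀x⁴/(24L))/EI = (3·12·(24/5)²/4-3·12²·(24/5)/3-3·(24/5)⁴/(24·12))/200000 = -4779/1953125 rad
Load 3 — applied couple M₀=7 kN·m at a=6 m (b=L-a=6):
  θ_3 = M₀x/EI  [x≤a] = 7·(24/5)/200000 = 21/125000 rad
Superposition: θ = Σ θ_i = -88527/15625000 rad ≈ -0.005666 rad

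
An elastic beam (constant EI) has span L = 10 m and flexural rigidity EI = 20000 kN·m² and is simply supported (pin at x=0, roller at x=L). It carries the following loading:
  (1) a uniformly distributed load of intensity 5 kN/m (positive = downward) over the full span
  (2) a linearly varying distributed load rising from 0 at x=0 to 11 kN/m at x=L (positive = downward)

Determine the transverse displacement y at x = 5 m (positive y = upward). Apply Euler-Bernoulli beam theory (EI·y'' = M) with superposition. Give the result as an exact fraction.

y(5) = -35/512 m

Load 1 — uniform load w=5 kN/m over full span:
  y_1 = -wx(L³-2Lx²+x³)/(24EI) = -5·5·(10³-2·10·5²+5³)/(24·20000) = -25/768 m
Load 2 — triangular load w₀=11 kN/m (0→w₀ over full span):
  y_2 = -w₀x(7L⁴-10L²x²+3x⁴)/(360LEI) = -11·5·(7·10⁴-10·10²·5²+3·5⁴)/(360·10·20000) = -55/1536 m
Superposition: y = Σ y_i = -35/512 m ≈ -0.068359 m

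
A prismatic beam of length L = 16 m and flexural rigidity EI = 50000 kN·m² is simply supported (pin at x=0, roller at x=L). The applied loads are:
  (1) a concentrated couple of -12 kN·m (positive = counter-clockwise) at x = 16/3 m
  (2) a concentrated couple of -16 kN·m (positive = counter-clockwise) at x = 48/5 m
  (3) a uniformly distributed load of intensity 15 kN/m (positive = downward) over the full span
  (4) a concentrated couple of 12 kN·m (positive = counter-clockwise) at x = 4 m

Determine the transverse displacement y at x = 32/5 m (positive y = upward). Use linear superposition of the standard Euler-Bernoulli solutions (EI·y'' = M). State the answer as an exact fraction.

Load 1 — applied couple M₀=-12 kN·m at a=16/3 m (b=L-a=32/3):
  y_1 = (M₀x³/(6L)-M₀(x-a)²/2+C₁x)/EI  [x>a] with C₁=M₀(3b²-L²)/(6L)=-32/3 = ((-12)·(32/5)³/(6·16)-(-12)·((32/5)-(16/3))²/2+(-32/3)·(32/5))/50000 = -736/390625 m
Load 2 — applied couple M₀=-16 kN·m at a=48/5 m (b=L-a=32/5):
  y_2 = (M₀x³/(6L)+C₁x)/EI  [x≤a] with C₁=M₀(3b²-L²)/(6L)=1664/75 = ((-16)·(32/5)³/(6·16)+(1664/75)·(32/5))/50000 = 768/390625 m
Load 3 — uniform load w=15 kN/m over full span:
  y_3 = -wx(L³-2Lx²+x³)/(24EI) = -15·(32/5)·(16³-2·16·(32/5)²+(32/5)³)/(24·50000) = -95232/390625 m
Load 4 — applied couple M₀=12 kN·m at a=4 m (b=L-a=12):
  y_4 = (M₀x³/(6L)-M₀(x-a)²/2+C₁x)/EI  [x>a] with C₁=M₀(3b²-L²)/(6L)=22 = (12·(32/5)³/(6·16)-12·((32/5)-4)²/2+22·(32/5))/50000 = 1086/390625 m
Superposition: y = Σ y_i = -94114/390625 m ≈ -0.240932 m

y(32/5) = -94114/390625 m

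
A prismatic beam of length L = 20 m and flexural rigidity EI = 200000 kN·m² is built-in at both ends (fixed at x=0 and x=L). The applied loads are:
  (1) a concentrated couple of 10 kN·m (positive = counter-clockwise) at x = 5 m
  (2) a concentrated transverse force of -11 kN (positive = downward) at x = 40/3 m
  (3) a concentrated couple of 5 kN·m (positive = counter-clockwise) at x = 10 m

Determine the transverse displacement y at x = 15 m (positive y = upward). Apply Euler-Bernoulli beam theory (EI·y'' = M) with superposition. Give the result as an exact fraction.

Load 1 — applied couple M₀=10 kN·m at a=5 m (b=L-a=15):
  y_1 = (R_Ax³/6 - M_Ax²/2 - M₀(x-a)²/2)/EI  [x>a] with R_A=9/16, M_A=-15/8 = ((9/16)·15³/6 - (-15/8)·15²/2 - 10·(15-5)²/2)/200000 = 7/51200 m
Load 2 — point force P=-11 kN at a=40/3 m (b=L-a=20/3):
  y_2 = -Pa²(L-x)²(3bL-(3b+a)(L-x))/(6L³EI)  [x>a] = -(-11)·(40/3)²·(20-15)²·(3·(20/3)·20-(3·(20/3)+(40/3))·(20-15))/(6·20³·200000) = 77/64800 m
Load 3 — applied couple M₀=5 kN·m at a=10 m (b=L-a=10):
  y_3 = (R_Ax³/6 - M_Ax²/2 - M₀(x-a)²/2)/EI  [x>a] with R_A=3/8, M_A=5/4 = ((3/8)·15³/6 - (5/4)·15²/2 - 5·(15-10)²/2)/200000 = 1/25600 m
Superposition: y = Σ y_i = 5657/4147200 m ≈ 0.001364 m

y(15) = 5657/4147200 m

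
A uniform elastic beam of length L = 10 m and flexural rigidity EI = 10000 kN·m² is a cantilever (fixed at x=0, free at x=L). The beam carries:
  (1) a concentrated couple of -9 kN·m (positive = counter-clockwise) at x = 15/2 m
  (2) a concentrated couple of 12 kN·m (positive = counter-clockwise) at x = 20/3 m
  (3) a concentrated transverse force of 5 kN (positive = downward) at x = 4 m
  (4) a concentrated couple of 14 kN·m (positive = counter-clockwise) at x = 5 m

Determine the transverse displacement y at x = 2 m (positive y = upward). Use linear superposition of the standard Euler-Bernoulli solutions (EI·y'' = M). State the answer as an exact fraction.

Load 1 — applied couple M₀=-9 kN·m at a=15/2 m (b=L-a=5/2):
  y_1 = M₀x²/(2EI)  [x≤a] = (-9)·2²/(2·10000) = -9/5000 m
Load 2 — applied couple M₀=12 kN·m at a=20/3 m (b=L-a=10/3):
  y_2 = M₀x²/(2EI)  [x≤a] = 12·2²/(2·10000) = 3/1250 m
Load 3 — point force P=5 kN at a=4 m (b=L-a=6):
  y_3 = -Px²(3a-x)/(6EI)  [x≤a] = -5·2²·(3·4-2)/(6·10000) = -1/300 m
Load 4 — applied couple M₀=14 kN·m at a=5 m (b=L-a=5):
  y_4 = M₀x²/(2EI)  [x≤a] = 14·2²/(2·10000) = 7/2500 m
Superposition: y = Σ y_i = 1/15000 m ≈ 0.000067 m

y(2) = 1/15000 m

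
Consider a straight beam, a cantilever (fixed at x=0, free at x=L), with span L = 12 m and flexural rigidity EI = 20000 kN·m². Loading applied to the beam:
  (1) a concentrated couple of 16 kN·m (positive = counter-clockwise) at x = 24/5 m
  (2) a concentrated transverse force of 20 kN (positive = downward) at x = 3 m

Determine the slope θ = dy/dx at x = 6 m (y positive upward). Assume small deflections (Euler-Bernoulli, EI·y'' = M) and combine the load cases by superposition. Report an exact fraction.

θ(6) = -33/50000 rad

Load 1 — applied couple M₀=16 kN·m at a=24/5 m (b=L-a=36/5):
  θ_1 = M₀a/EI  [x>a] = 16·(24/5)/20000 = 12/3125 rad
Load 2 — point force P=20 kN at a=3 m (b=L-a=9):
  θ_2 = -Pa²/(2EI)  [x>a] = -20·3²/(2·20000) = -9/2000 rad
Superposition: θ = Σ θ_i = -33/50000 rad ≈ -0.000660 rad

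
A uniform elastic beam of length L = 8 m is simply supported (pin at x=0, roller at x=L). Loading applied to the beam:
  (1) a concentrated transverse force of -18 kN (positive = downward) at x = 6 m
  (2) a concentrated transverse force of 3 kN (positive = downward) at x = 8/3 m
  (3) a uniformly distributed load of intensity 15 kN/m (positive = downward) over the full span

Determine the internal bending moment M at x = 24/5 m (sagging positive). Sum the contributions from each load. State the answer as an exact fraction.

M(24/5) = 484/5 kN·m

Load 1 — point force P=-18 kN at a=6 m (b=L-a=2):
  M_1 = Pbx/L  [x≤a] = (-18)·2·(24/5)/8 = -108/5 kN·m
Load 2 — point force P=3 kN at a=8/3 m (b=L-a=16/3):
  M_2 = Pa(L-x)/L  [x>a] = 3·(8/3)·(8-(24/5))/8 = 16/5 kN·m
Load 3 — uniform load w=15 kN/m over full span:
  M_3 = wx(L-x)/2 = 15·(24/5)·(8-(24/5))/2 = 576/5 kN·m
Superposition: M = Σ M_i = 484/5 kN·m ≈ 96.800000 kN·m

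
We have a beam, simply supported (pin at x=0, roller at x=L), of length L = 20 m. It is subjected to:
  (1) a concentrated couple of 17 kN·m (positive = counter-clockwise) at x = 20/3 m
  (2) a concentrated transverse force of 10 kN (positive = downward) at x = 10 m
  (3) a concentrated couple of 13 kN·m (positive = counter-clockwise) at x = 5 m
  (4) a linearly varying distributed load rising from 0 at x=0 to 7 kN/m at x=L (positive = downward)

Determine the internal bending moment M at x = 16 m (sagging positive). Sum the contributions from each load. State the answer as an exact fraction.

M(16) = 742/5 kN·m

Load 1 — applied couple M₀=17 kN·m at a=20/3 m (b=L-a=40/3):
  M_1 = M₀x/L - M₀  [x>a] = 17·16/20 - 17 = -17/5 kN·m
Load 2 — point force P=10 kN at a=10 m (b=L-a=10):
  M_2 = Pa(L-x)/L  [x>a] = 10·10·(20-16)/20 = 20 kN·m
Load 3 — applied couple M₀=13 kN·m at a=5 m (b=L-a=15):
  M_3 = M₀x/L - M₀  [x>a] = 13·16/20 - 13 = -13/5 kN·m
Load 4 — triangular load w₀=7 kN/m (0→w₀ over full span):
  M_4 = w₀Lx/6 - w₀x³/(6L) = 7·20·16/6 - 7·16³/(6·20) = 672/5 kN·m
Superposition: M = Σ M_i = 742/5 kN·m ≈ 148.400000 kN·m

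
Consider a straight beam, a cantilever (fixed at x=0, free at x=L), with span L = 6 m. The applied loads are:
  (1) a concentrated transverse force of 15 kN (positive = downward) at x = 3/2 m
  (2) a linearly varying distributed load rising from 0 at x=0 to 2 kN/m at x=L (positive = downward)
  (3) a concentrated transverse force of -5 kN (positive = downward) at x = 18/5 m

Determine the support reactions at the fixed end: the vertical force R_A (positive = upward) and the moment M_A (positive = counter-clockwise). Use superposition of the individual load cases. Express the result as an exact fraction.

Load 1 — point force P=15 kN at a=3/2 m (b=L-a=9/2):
  R_A = P = 15 kN
  M_A = Pa = 15·(3/2) = 45/2 kN·m
Load 2 — triangular load w₀=2 kN/m (0→w₀ over full span):
  R_A = w₀L/2 = 2·6/2 = 6 kN
  M_A = w₀L²/3 = 2·6²/3 = 24 kN·m
Load 3 — point force P=-5 kN at a=18/5 m (b=L-a=12/5):
  R_A = P = (-5) = -5 kN
  M_A = Pa = (-5)·(18/5) = -18 kN·m
Superposition: R_A = 16 kN, M_A = 57/2 kN·m

R_A = 16 kN, M_A = 57/2 kN·m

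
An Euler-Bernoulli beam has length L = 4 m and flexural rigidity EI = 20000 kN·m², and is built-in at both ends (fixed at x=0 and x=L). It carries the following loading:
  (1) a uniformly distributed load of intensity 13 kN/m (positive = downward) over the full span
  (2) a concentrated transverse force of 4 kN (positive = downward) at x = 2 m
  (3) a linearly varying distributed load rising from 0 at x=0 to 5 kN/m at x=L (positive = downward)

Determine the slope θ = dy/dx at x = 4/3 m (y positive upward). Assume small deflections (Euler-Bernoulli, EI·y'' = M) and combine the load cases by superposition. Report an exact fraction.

θ(4/3) = -43/121500 rad

Load 1 — uniform load w=13 kN/m over full span:
  θ_1 = -wx(L-x)(L-2x)/(12EI) = -13·(4/3)·(4-(4/3))·(4-2·(4/3))/(12·20000) = -13/50625 rad
Load 2 — point force P=4 kN at a=2 m (b=L-a=2):
  θ_2 = -Pb²x(2aL-(3a+b)x)/(2L³EI)  [x≤a] = -4·2²·(4/3)·(2·2·4-(3·2+2)·(4/3))/(2·4³·20000) = -1/22500 rad
Load 3 — triangular load w₀=5 kN/m (0→w₀ over full span):
  θ_3 = -w₀(2x(L-x)(L-2x)(x+2L)+x²(L-x)²)/(120LEI) = -5·(2·(4/3)·(4-(4/3))·(4-2·(4/3))·((4/3)+2·4)+(4/3)²·(4-(4/3))²)/(120·4·20000) = -8/151875 rad
Superposition: θ = Σ θ_i = -43/121500 rad ≈ -0.000354 rad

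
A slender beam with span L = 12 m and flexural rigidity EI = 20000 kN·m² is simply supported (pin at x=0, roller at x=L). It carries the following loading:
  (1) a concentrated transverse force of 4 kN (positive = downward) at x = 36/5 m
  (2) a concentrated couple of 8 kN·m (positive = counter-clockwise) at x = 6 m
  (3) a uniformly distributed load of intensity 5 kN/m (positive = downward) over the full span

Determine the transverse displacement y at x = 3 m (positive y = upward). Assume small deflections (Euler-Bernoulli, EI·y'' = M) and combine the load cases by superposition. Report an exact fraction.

y(3) = -1060443/20000000 m

Load 1 — point force P=4 kN at a=36/5 m (b=L-a=24/5):
  y_1 = -Pbx(L²-b²-x²)/(6LEI)  [x≤a] = -4·(24/5)·3·(12²-(24/5)²-3²)/(6·12·20000) = -2799/625000 m
Load 2 — applied couple M₀=8 kN·m at a=6 m (b=L-a=6):
  y_2 = (M₀x³/(6L)+C₁x)/EI  [x≤a] with C₁=M₀(3b²-L²)/(6L)=-4 = (8·3³/(6·12)+(-4)·3)/20000 = -9/20000 m
Load 3 — uniform load w=5 kN/m over full span:
  y_3 = -wx(L³-2Lx²+x³)/(24EI) = -5·3·(12³-2·12·3²+3³)/(24·20000) = -1539/32000 m
Superposition: y = Σ y_i = -1060443/20000000 m ≈ -0.053022 m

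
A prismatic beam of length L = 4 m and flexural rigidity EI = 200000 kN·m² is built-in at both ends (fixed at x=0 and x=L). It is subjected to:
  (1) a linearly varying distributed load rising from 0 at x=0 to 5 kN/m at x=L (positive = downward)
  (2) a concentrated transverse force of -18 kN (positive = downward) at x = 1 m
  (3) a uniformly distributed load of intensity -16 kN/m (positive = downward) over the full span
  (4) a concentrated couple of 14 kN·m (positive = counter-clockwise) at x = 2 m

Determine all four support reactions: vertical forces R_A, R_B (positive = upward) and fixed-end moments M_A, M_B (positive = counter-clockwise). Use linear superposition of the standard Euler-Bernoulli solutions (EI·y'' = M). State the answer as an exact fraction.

R_A = -623/16 kN, M_A = -607/24 kN·m, R_B = -529/16 kN, M_B = 581/24 kN·m

Load 1 — triangular load w₀=5 kN/m (0→w₀ over full span):
  R_A = 3w₀L/20 = 3·5·4/20 = 3 kN
  M_A = w₀L²/30 = 5·4²/30 = 8/3 kN·m
  R_B = 7w₀L/20 = 7·5·4/20 = 7 kN
  M_B = -w₀L²/20 = -5·4²/20 = -4 kN·m
Load 2 — point force P=-18 kN at a=1 m (b=L-a=3):
  R_A = Pb²(3a+b)/L³ = (-18)·3²·(3·1+3)/4³ = -243/16 kN
  M_A = Pab²/L² = (-18)·1·3²/4² = -81/8 kN·m
  R_B = Pa²(a+3b)/L³ = (-18)·1²·(1+3·3)/4³ = -45/16 kN
  M_B = -Pa²b/L² = -(-18)·1²·3/4² = 27/8 kN·m
Load 3 — uniform load w=-16 kN/m over full span:
  R_A = wL/2 = (-16)·4/2 = -32 kN
  M_A = wL²/12 = (-16)·4²/12 = -64/3 kN·m
  R_B = wL/2 = (-16)·4/2 = -32 kN
  M_B = -wL²/12 = -(-16)·4²/12 = 64/3 kN·m
Load 4 — applied couple M₀=14 kN·m at a=2 m (b=L-a=2):
  R_A = 6M₀ab/L³ = 6·14·2·2/4³ = 21/4 kN
  M_A = M₀b(2a-b)/L² = 14·2·(2·2-2)/4² = 7/2 kN·m
  R_B = -6M₀ab/L³ = -6·14·2·2/4³ = -21/4 kN
  M_B = M₀a(2b-a)/L² = 14·2·(2·2-2)/4² = 7/2 kN·m
Superposition: R_A = -623/16 kN, M_A = -607/24 kN·m, R_B = -529/16 kN, M_B = 581/24 kN·m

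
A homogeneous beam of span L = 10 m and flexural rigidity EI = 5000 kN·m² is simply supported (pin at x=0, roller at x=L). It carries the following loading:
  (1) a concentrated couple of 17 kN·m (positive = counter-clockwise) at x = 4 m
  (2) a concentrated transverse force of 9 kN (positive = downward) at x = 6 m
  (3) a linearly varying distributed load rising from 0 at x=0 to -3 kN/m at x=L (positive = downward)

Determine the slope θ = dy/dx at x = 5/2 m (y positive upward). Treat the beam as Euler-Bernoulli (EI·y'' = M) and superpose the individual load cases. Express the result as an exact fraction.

Load 1 — applied couple M₀=17 kN·m at a=4 m (b=L-a=6):
  θ_1 = (M₀x²/(2L)+C₁)/EI  [x≤a] with C₁=M₀(3b²-L²)/(6L)=34/15 = (17·(5/2)²/(2·10)+(34/15))/5000 = 1819/1200000 rad
Load 2 — point force P=9 kN at a=6 m (b=L-a=4):
  θ_2 = -Pb(L²-b²-3x²)/(6LEI)  [x≤a] = -9·4·(10²-4²-3·(5/2)²)/(6·10·5000) = -783/100000 rad
Load 3 — triangular load w₀=-3 kN/m (0→w₀ over full span):
  θ_3 = -w₀(7L⁴-30L²x²+15x⁴)/(360LEI) = -(-3)·(7·10⁴-30·10²·(5/2)²+15·(5/2)⁴)/(360·10·5000) = 1327/153600 rad
Superposition: θ = Σ θ_i = 14881/6400000 rad ≈ 0.002325 rad

θ(5/2) = 14881/6400000 rad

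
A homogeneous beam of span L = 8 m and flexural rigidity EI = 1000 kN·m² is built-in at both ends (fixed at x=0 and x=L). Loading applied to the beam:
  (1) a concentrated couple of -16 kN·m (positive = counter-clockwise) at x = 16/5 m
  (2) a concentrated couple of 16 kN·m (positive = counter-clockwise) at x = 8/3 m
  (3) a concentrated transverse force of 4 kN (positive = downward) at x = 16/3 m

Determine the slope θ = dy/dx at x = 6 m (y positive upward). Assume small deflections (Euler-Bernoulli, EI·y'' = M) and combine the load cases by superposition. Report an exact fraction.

θ(6) = 76/28125 rad

Load 1 — applied couple M₀=-16 kN·m at a=16/5 m (b=L-a=24/5):
  θ_1 = (R_Ax²/2 - M_Ax - M₀(x-a))/EI  [x>a] with R_A=-72/25, M_A=-48/25 = ((-72/25)·6²/2 - (-48/25)·6 - (-16)·(6-(16/5)))/1000 = 14/3125 rad
Load 2 — applied couple M₀=16 kN·m at a=8/3 m (b=L-a=16/3):
  θ_2 = (R_Ax²/2 - M_Ax - M₀(x-a))/EI  [x>a] with R_A=8/3, M_A=0 = ((8/3)·6²/2 - 0·6 - 16·(6-(8/3)))/1000 = -2/375 rad
Load 3 — point force P=4 kN at a=16/3 m (b=L-a=8/3):
  θ_3 = Pa²(L-x)(2bL-(3b+a)(L-x))/(2L³EI)  [x>a] = 4·(16/3)²·(8-6)·(2·(8/3)·8-(3·(8/3)+(16/3))·(8-6))/(2·8³·1000) = 4/1125 rad
Superposition: θ = Σ θ_i = 76/28125 rad ≈ 0.002702 rad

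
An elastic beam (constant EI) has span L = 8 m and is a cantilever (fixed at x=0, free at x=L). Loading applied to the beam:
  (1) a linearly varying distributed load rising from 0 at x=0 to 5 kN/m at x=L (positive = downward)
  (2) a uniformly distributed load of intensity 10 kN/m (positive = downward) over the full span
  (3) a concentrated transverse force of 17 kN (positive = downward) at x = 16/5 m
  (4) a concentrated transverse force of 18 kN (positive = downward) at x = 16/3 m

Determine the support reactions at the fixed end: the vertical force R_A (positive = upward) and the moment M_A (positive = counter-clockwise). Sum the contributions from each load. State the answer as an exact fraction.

Load 1 — triangular load w₀=5 kN/m (0→w₀ over full span):
  R_A = w₀L/2 = 5·8/2 = 20 kN
  M_A = w₀L²/3 = 5·8²/3 = 320/3 kN·m
Load 2 — uniform load w=10 kN/m over full span:
  R_A = wL = 10·8 = 80 kN
  M_A = wL²/2 = 10·8²/2 = 320 kN·m
Load 3 — point force P=17 kN at a=16/5 m (b=L-a=24/5):
  R_A = P = 17 kN
  M_A = Pa = 17·(16/5) = 272/5 kN·m
Load 4 — point force P=18 kN at a=16/3 m (b=L-a=8/3):
  R_A = P = 18 kN
  M_A = Pa = 18·(16/3) = 96 kN·m
Superposition: R_A = 135 kN, M_A = 8656/15 kN·m

R_A = 135 kN, M_A = 8656/15 kN·m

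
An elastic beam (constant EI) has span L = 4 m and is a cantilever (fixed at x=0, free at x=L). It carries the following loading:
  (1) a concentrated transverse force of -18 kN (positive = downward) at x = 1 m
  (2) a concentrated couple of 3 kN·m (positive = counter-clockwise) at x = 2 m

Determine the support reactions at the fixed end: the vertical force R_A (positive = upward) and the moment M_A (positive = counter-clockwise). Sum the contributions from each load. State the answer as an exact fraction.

Load 1 — point force P=-18 kN at a=1 m (b=L-a=3):
  R_A = P = (-18) = -18 kN
  M_A = Pa = (-18)·1 = -18 kN·m
Load 2 — applied couple M₀=3 kN·m at a=2 m (b=L-a=2):
  R_A = 0 kN
  M_A = -M₀ = -3 kN·m
Superposition: R_A = -18 kN, M_A = -21 kN·m

R_A = -18 kN, M_A = -21 kN·m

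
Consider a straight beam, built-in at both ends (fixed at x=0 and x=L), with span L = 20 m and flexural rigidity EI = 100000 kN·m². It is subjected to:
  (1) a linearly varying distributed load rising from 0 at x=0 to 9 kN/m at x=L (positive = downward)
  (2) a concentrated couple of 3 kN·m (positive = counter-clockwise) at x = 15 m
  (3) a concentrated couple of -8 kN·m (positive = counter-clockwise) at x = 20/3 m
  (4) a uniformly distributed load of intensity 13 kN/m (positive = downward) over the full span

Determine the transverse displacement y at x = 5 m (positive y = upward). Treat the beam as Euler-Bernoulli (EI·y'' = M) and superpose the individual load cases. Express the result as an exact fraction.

y(5) = -18503/460800 m

Load 1 — triangular load w₀=9 kN/m (0→w₀ over full span):
  y_1 = -w₀x²(L-x)²(x+2L)/(120LEI) = -9·5²·(20-5)²·(5+2·20)/(120·20·100000) = -243/25600 m
Load 2 — applied couple M₀=3 kN·m at a=15 m (b=L-a=5):
  y_2 = (R_Ax³/6 - M_Ax²/2)/EI  [x≤a] with R_A=27/160, M_A=15/16 = ((27/160)·5³/6 - (15/16)·5²/2)/100000 = -21/256000 m
Load 3 — applied couple M₀=-8 kN·m at a=20/3 m (b=L-a=40/3):
  y_3 = (R_Ax³/6 - M_Ax²/2)/EI  [x≤a] with R_A=-8/15, M_A=0 = ((-8/15)·5³/6 - 0·5²/2)/100000 = -1/9000 m
Load 4 — uniform load w=13 kN/m over full span:
  y_4 = -wx²(L-x)²/(24EI) = -13·5²·(20-5)²/(24·100000) = -39/1280 m
Superposition: y = Σ y_i = -18503/460800 m ≈ -0.040154 m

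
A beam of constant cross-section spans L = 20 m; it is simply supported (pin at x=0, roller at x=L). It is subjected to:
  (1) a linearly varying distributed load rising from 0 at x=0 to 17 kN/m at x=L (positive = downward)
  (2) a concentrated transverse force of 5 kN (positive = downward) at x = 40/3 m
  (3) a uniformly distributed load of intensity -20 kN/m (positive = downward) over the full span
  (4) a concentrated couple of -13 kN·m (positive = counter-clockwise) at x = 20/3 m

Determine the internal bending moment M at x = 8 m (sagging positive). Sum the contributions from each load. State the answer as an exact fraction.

M(8) = -8371/15 kN·m

Load 1 — triangular load w₀=17 kN/m (0→w₀ over full span):
  M_1 = w₀Lx/6 - w₀x³/(6L) = 17·20·8/6 - 17·8³/(6·20) = 1904/5 kN·m
Load 2 — point force P=5 kN at a=40/3 m (b=L-a=20/3):
  M_2 = Pbx/L  [x≤a] = 5·(20/3)·8/20 = 40/3 kN·m
Load 3 — uniform load w=-20 kN/m over full span:
  M_3 = wx(L-x)/2 = (-20)·8·(20-8)/2 = -960 kN·m
Load 4 — applied couple M₀=-13 kN·m at a=20/3 m (b=L-a=40/3):
  M_4 = M₀x/L - M₀  [x>a] = (-13)·8/20 - (-13) = 39/5 kN·m
Superposition: M = Σ M_i = -8371/15 kN·m ≈ -558.066667 kN·m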